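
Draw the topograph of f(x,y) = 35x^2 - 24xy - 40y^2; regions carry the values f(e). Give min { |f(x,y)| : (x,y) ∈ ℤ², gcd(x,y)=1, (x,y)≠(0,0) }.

descent: ρ → (-40,24,35)  [lands on river]
river: ρ → (35,46,-29)
river: ρ → (-29,70,11)
river: ρ → (11,62,-53)
river: ρ → (-53,44,20)
river: ρ → (20,76,-5)
river: ρ → (-5,74,35)
river: ρ → (35,66,-13)
river: ρ → (-13,64,40)
river: ρ → (40,16,-37)
river: ρ → (-37,58,19)
river: ρ → (19,56,-40)
closes: descent 1, river 12
min |a| on river = 5

5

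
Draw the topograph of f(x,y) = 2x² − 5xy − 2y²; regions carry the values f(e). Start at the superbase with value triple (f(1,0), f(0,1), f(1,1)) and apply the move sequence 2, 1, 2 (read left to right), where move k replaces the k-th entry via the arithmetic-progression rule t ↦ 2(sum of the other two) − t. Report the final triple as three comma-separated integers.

start (2,-2,-5) = (f(1,0),f(0,1),f(1,1))
replace slot 2: 2·(2+(-5)) − (-2) = -4 → (2,-4,-5)
replace slot 1: 2·((-4)+(-5)) − 2 = -20 → (-20,-4,-5)
replace slot 2: 2·((-20)+(-5)) − (-4) = -46 → (-20,-46,-5)

-20,-46,-5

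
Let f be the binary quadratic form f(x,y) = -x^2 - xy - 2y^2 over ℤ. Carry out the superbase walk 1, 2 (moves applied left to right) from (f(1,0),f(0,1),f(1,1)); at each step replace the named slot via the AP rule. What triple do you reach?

start (-1,-2,-4) = (f(1,0),f(0,1),f(1,1))
replace slot 1: 2·((-2)+(-4)) − (-1) = -11 → (-11,-2,-4)
replace slot 2: 2·((-11)+(-4)) − (-2) = -28 → (-11,-28,-4)

-11,-28,-4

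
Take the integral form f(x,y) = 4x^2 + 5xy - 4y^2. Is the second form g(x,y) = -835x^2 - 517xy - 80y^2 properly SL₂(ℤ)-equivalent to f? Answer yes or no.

D₁ = 89, D₂ = 89
river cycle of f (length 14): (-4, 3, 5), (5, 7, -2), (-2, 9, 1), (1, 9, -2), (-2, 7, 5), (5, 3, -4), (-4, 5, 4), (4, 3, -5), (-5, 7, 2), (2, 9, -1), … (4 more)
river cycle of g (length 14): (-4, 3, 5), (5, 7, -2), (-2, 9, 1), (1, 9, -2), (-2, 7, 5), (5, 3, -4), (-4, 5, 4), (4, 3, -5), (-5, 7, 2), (2, 9, -1), … (4 more)
cycles coincide ⇒ equivalent

yes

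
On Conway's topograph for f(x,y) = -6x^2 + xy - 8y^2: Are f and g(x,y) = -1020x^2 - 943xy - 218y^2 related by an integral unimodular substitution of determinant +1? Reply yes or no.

D₁ = -191, D₂ = -191
f is negative-definite; reduce −f:
−f: reduced (well bottom): (6,-1,8) with a≤c, −a<b≤a
flip sign back: reduced form of f is (-6,1,-8)
g is negative-definite; reduce −g:
−g: flip: (1020,943,218)→(218,-943,1020)
−g: translate: b→-71 (≡-943 mod 436), so (218,-943,1020)→(218,-71,6)
−g: flip: (218,-71,6)→(6,71,218)
−g: translate: b→-1 (≡71 mod 12), so (6,71,218)→(6,-1,8)
−g: reduced (well bottom): (6,-1,8) with a≤c, −a<b≤a
flip sign back: reduced form of g is (-6,1,-8)
reduced forms (-6, 1, -8) vs (-6, 1, -8) ⇒ equivalent

yes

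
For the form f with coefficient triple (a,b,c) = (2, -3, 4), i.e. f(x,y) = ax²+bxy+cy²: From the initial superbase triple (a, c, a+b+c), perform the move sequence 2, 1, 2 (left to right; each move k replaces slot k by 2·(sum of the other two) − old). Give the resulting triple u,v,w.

start (2,4,3) = (f(1,0),f(0,1),f(1,1))
replace slot 2: 2·(2+3) − 4 = 6 → (2,6,3)
replace slot 1: 2·(6+3) − 2 = 16 → (16,6,3)
replace slot 2: 2·(16+3) − 6 = 32 → (16,32,3)

16,32,3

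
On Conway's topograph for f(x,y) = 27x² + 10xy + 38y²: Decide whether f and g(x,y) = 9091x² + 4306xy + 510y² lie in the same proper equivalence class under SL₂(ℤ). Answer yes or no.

D₁ = -4004, D₂ = -4004
f: reduced (well bottom): (27,10,38) with a≤c, −a<b≤a
g: flip: (9091,4306,510)→(510,-4306,9091)
g: translate: b→-226 (≡-4306 mod 1020), so (510,-4306,9091)→(510,-226,27)
g: flip: (510,-226,27)→(27,226,510)
g: translate: b→10 (≡226 mod 54), so (27,226,510)→(27,10,38)
g: reduced (well bottom): (27,10,38) with a≤c, −a<b≤a
reduced forms (27, 10, 38) vs (27, 10, 38) ⇒ equivalent

yes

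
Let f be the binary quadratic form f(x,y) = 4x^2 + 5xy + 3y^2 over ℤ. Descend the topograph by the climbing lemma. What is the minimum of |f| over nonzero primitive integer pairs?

translate: b→-3 (≡5 mod 8), so (4,5,3)→(4,-3,2)
flip: (4,-3,2)→(2,3,4)
translate: b→-1 (≡3 mod 4), so (2,3,4)→(2,-1,3)
reduced (well bottom): (2,-1,3) with a≤c, −a<b≤a
well minimum = a = 2

2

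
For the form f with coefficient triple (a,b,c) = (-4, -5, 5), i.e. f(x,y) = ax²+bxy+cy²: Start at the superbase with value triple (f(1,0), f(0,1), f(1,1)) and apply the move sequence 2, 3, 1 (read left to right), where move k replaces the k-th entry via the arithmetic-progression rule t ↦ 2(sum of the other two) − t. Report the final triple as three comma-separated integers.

start (-4,5,-4) = (f(1,0),f(0,1),f(1,1))
replace slot 2: 2·((-4)+(-4)) − 5 = -21 → (-4,-21,-4)
replace slot 3: 2·((-4)+(-21)) − (-4) = -46 → (-4,-21,-46)
replace slot 1: 2·((-21)+(-46)) − (-4) = -130 → (-130,-21,-46)

-130,-21,-46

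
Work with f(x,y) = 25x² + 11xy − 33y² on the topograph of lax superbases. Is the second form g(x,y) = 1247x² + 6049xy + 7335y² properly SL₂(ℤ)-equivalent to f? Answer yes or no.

D₁ = 3421, D₂ = 3421
river cycle of f (length 30): (-33, 55, 3), (3, 53, -51), (-51, 49, 5), (5, 51, -41), (-41, 31, 15), (15, 29, -43), (-43, 57, 1), (1, 57, -43), (-43, 29, 15), (15, 31, -41), … (20 more)
river cycle of g (length 30): (25, 11, -33), (-33, 55, 3), (3, 53, -51), (-51, 49, 5), (5, 51, -41), (-41, 31, 15), (15, 29, -43), (-43, 57, 1), (1, 57, -43), (-43, 29, 15), … (20 more)
cycles coincide ⇒ equivalent

yes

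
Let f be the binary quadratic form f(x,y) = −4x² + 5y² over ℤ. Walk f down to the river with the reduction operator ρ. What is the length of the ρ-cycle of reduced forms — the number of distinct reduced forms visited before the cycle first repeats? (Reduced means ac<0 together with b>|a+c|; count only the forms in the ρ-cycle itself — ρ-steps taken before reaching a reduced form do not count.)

D = 80, ⌊√D⌋ = 8
descent: ρ → (5,0,-4)
descent: ρ → (-4,8,1)  [lands on river]
river: ρ → (1,8,-4)
ρ-cycle length = 2 (tail of 2 descent steps not counted)

2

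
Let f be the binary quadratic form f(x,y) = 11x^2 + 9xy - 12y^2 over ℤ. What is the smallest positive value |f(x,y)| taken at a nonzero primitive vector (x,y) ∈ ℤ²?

river: ρ → (-12,15,8)
river: ρ → (8,17,-10)
river: ρ → (-10,23,2)
river: ρ → (2,21,-21)
river: ρ → (-21,21,2)
river: ρ → (2,23,-10)
river: ρ → (-10,17,8)
river: ρ → (8,15,-12)
river: ρ → (-12,9,11)
river: ρ → (11,13,-10)
river: ρ → (-10,7,14)
river: ρ → (14,21,-3)
river: ρ → (-3,21,14)
river: ρ → (14,7,-10)
river: ρ → (-10,13,11)
river: ρ → (11,9,-12)
closes: descent 0, river 16
min |a| on river = 2

2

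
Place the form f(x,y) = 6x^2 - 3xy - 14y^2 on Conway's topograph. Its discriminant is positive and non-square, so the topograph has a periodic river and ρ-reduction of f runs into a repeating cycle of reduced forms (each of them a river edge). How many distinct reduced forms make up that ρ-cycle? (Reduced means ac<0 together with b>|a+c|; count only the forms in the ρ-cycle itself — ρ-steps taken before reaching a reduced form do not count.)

D = 345, ⌊√D⌋ = 18
descent: ρ → (-14,3,6)
descent: ρ → (6,9,-11)  [lands on river]
river: ρ → (-11,13,4)
river: ρ → (4,11,-14)
river: ρ → (-14,17,1)
river: ρ → (1,17,-14)
river: ρ → (-14,11,4)
river: ρ → (4,13,-11)
river: ρ → (-11,9,6)
river: ρ → (6,15,-5)
river: ρ → (-5,15,6)
ρ-cycle length = 10 (tail of 2 descent steps not counted)

10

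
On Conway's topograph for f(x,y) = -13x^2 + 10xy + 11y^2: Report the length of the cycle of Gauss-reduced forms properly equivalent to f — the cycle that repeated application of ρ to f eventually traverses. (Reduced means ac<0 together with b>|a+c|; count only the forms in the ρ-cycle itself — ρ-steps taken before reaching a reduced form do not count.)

D = 672, ⌊√D⌋ = 25
river: ρ → (11,12,-12)
river: ρ → (-12,12,11)
river: ρ → (11,10,-13)
river: ρ → (-13,16,8)
river: ρ → (8,16,-13)
river: ρ → (-13,10,11)
ρ-cycle length = 6 (tail of 0 descent steps not counted)

6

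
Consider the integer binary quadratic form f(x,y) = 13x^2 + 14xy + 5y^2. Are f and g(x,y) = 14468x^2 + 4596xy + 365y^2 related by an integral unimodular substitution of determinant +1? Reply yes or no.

D₁ = -64, D₂ = -64
f: translate: b→-12 (≡14 mod 26), so (13,14,5)→(13,-12,4)
f: flip: (13,-12,4)→(4,12,13)
f: translate: b→4 (≡12 mod 8), so (4,12,13)→(4,4,5)
f: reduced (well bottom): (4,4,5) with a≤c, −a<b≤a
g: flip: (14468,4596,365)→(365,-4596,14468)
g: translate: b→-216 (≡-4596 mod 730), so (365,-4596,14468)→(365,-216,32)
g: flip: (365,-216,32)→(32,216,365)
g: translate: b→24 (≡216 mod 64), so (32,216,365)→(32,24,5)
g: flip: (32,24,5)→(5,-24,32)
g: translate: b→-4 (≡-24 mod 10), so (5,-24,32)→(5,-4,4)
g: flip: (5,-4,4)→(4,4,5)
g: reduced (well bottom): (4,4,5) with a≤c, −a<b≤a
reduced forms (4, 4, 5) vs (4, 4, 5) ⇒ equivalent

yes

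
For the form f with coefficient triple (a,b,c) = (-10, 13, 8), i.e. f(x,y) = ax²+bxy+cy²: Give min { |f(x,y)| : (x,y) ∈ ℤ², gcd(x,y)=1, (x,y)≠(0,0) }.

river: ρ → (8,19,-4)
river: ρ → (-4,21,3)
river: ρ → (3,21,-4)
river: ρ → (-4,19,8)
river: ρ → (8,13,-10)
river: ρ → (-10,7,11)
river: ρ → (11,15,-6)
river: ρ → (-6,21,2)
river: ρ → (2,19,-16)
river: ρ → (-16,13,5)
river: ρ → (5,17,-10)
river: ρ → (-10,3,12)
river: ρ → (12,21,-1)
river: ρ → (-1,21,12)
river: ρ → (12,3,-10)
river: ρ → (-10,17,5)
river: ρ → (5,13,-16)
river: ρ → (-16,19,2)
river: ρ → (2,21,-6)
river: ρ → (-6,15,11)
river: ρ → (11,7,-10)
river: ρ → (-10,13,8)
closes: descent 0, river 22
min |a| on river = 1

1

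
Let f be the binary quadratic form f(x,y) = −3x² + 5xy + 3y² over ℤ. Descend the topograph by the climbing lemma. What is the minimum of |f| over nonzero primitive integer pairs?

river: ρ → (3,7,-1)
river: ρ → (-1,7,3)
river: ρ → (3,5,-3)
river: ρ → (-3,7,1)
river: ρ → (1,7,-3)
river: ρ → (-3,5,3)
closes: descent 0, river 6
min |a| on river = 1

1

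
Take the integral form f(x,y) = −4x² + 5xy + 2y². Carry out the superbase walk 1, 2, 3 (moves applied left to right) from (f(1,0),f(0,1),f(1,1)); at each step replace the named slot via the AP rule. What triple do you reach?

start (-4,2,3) = (f(1,0),f(0,1),f(1,1))
replace slot 1: 2·(2+3) − (-4) = 14 → (14,2,3)
replace slot 2: 2·(14+3) − 2 = 32 → (14,32,3)
replace slot 3: 2·(14+32) − 3 = 89 → (14,32,89)

14,32,89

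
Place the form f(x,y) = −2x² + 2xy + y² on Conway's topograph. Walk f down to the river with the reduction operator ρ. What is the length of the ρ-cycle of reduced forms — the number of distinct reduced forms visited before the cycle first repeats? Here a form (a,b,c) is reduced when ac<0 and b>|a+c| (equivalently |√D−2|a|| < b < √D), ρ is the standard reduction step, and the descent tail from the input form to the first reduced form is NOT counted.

D = 12, ⌊√D⌋ = 3
river: ρ → (1,2,-2)
river: ρ → (-2,2,1)
ρ-cycle length = 2 (tail of 0 descent steps not counted)

2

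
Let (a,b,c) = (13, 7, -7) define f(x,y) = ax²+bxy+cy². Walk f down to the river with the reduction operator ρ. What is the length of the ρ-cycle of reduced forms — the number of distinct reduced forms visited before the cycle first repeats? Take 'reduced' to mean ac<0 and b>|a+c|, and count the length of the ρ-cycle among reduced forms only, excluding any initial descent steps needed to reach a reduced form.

D = 413, ⌊√D⌋ = 20
river: ρ → (-7,7,13)
river: ρ → (13,19,-1)
river: ρ → (-1,19,13)
river: ρ → (13,7,-7)
ρ-cycle length = 4 (tail of 0 descent steps not counted)

4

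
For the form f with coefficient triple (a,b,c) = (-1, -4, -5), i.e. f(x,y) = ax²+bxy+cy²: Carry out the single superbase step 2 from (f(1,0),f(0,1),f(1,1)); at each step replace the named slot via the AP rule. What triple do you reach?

start (-1,-5,-10) = (f(1,0),f(0,1),f(1,1))
replace slot 2: 2·((-1)+(-10)) − (-5) = -17 → (-1,-17,-10)

-1,-17,-10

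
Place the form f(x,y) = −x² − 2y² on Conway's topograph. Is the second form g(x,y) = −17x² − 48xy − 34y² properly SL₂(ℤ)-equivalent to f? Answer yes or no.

D₁ = -8, D₂ = -8
f is negative-definite; reduce −f:
−f: reduced (well bottom): (1,0,2) with a≤c, −a<b≤a
flip sign back: reduced form of f is (-1,0,-2)
g is negative-definite; reduce −g:
−g: translate: b→14 (≡48 mod 34), so (17,48,34)→(17,14,3)
−g: flip: (17,14,3)→(3,-14,17)
−g: translate: b→-2 (≡-14 mod 6), so (3,-14,17)→(3,-2,1)
−g: flip: (3,-2,1)→(1,2,3)
−g: translate: b→0 (≡2 mod 2), so (1,2,3)→(1,0,2)
−g: reduced (well bottom): (1,0,2) with a≤c, −a<b≤a
flip sign back: reduced form of g is (-1,0,-2)
reduced forms (-1, 0, -2) vs (-1, 0, -2) ⇒ equivalent

yes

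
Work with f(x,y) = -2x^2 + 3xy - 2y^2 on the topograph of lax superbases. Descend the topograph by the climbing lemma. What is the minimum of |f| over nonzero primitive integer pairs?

translate: b→1 (≡-3 mod 4), so (2,-3,2)→(2,1,1)
flip: (2,1,1)→(1,-1,2)
translate: b→1 (≡-1 mod 2), so (1,-1,2)→(1,1,2)
reduced (well bottom): (1,1,2) with a≤c, −a<b≤a
well minimum |f| = |-1| = 1 (negative-definite)

1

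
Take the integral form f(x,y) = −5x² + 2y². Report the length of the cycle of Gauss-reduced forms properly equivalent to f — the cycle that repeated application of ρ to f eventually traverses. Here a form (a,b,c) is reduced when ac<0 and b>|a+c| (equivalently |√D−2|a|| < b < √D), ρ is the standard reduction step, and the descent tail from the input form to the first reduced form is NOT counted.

D = 40, ⌊√D⌋ = 6
descent: ρ → (2,4,-3)  [lands on river]
river: ρ → (-3,2,3)
river: ρ → (3,4,-2)
river: ρ → (-2,4,3)
river: ρ → (3,2,-3)
river: ρ → (-3,4,2)
ρ-cycle length = 6 (tail of 1 descent step not counted)

6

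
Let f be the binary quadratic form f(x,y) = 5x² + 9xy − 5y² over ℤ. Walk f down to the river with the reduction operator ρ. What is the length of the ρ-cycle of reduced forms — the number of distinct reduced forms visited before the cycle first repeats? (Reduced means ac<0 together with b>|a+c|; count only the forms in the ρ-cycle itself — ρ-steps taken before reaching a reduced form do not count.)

D = 181, ⌊√D⌋ = 13
river: ρ → (-5,11,3)
river: ρ → (3,13,-1)
river: ρ → (-1,13,3)
river: ρ → (3,11,-5)
river: ρ → (-5,9,5)
river: ρ → (5,11,-3)
river: ρ → (-3,13,1)
river: ρ → (1,13,-3)
river: ρ → (-3,11,5)
river: ρ → (5,9,-5)
ρ-cycle length = 10 (tail of 0 descent steps not counted)

10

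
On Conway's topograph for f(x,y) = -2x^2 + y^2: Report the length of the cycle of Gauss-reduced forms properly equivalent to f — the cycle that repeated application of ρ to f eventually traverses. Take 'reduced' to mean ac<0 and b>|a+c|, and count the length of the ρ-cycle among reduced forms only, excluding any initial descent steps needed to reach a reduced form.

D = 8, ⌊√D⌋ = 2
descent: ρ → (1,2,-1)  [lands on river]
river: ρ → (-1,2,1)
ρ-cycle length = 2 (tail of 1 descent step not counted)

2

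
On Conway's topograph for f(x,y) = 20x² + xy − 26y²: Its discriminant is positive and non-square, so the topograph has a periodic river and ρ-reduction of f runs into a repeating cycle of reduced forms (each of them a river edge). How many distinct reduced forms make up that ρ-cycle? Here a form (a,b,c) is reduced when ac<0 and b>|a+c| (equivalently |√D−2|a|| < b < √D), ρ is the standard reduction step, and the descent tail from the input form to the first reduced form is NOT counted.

D = 2081, ⌊√D⌋ = 45
descent: ρ → (-26,-1,20)
descent: ρ → (20,41,-5)  [lands on river]
river: ρ → (-5,39,28)
river: ρ → (28,17,-16)
river: ρ → (-16,15,29)
river: ρ → (29,43,-2)
river: ρ → (-2,45,7)
river: ρ → (7,39,-20)
river: ρ → (-20,41,5)
river: ρ → (5,39,-28)
river: ρ → (-28,17,16)
river: ρ → (16,15,-29)
river: ρ → (-29,43,2)
river: ρ → (2,45,-7)
river: ρ → (-7,39,20)
ρ-cycle length = 14 (tail of 2 descent steps not counted)

14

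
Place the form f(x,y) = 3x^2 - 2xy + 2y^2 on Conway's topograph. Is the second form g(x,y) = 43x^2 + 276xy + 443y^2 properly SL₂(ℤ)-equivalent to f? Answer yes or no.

D₁ = -20, D₂ = -20
f: flip: (3,-2,2)→(2,2,3)
f: reduced (well bottom): (2,2,3) with a≤c, −a<b≤a
g: translate: b→18 (≡276 mod 86), so (43,276,443)→(43,18,2)
g: flip: (43,18,2)→(2,-18,43)
g: translate: b→2 (≡-18 mod 4), so (2,-18,43)→(2,2,3)
g: reduced (well bottom): (2,2,3) with a≤c, −a<b≤a
reduced forms (2, 2, 3) vs (2, 2, 3) ⇒ equivalent

yes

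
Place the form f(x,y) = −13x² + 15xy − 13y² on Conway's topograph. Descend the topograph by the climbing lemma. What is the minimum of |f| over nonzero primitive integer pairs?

translate: b→11 (≡-15 mod 26), so (13,-15,13)→(13,11,11)
flip: (13,11,11)→(11,-11,13)
translate: b→11 (≡-11 mod 22), so (11,-11,13)→(11,11,13)
reduced (well bottom): (11,11,13) with a≤c, −a<b≤a
well minimum |f| = |-11| = 11 (negative-definite)

11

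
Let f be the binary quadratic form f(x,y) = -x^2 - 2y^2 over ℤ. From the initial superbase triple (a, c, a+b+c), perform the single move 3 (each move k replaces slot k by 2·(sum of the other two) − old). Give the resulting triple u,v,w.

start (-1,-2,-3) = (f(1,0),f(0,1),f(1,1))
replace slot 3: 2·((-1)+(-2)) − (-3) = -3 → (-1,-2,-3)

-1,-2,-3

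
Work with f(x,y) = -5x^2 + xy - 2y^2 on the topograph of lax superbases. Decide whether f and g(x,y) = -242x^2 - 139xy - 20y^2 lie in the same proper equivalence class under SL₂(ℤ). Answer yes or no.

D₁ = -39, D₂ = -39
f is negative-definite; reduce −f:
−f: flip: (5,-1,2)→(2,1,5)
−f: reduced (well bottom): (2,1,5) with a≤c, −a<b≤a
flip sign back: reduced form of f is (-2,-1,-5)
g is negative-definite; reduce −g:
−g: flip: (242,139,20)→(20,-139,242)
−g: translate: b→-19 (≡-139 mod 40), so (20,-139,242)→(20,-19,5)
−g: flip: (20,-19,5)→(5,19,20)
−g: translate: b→-1 (≡19 mod 10), so (5,19,20)→(5,-1,2)
−g: flip: (5,-1,2)→(2,1,5)
−g: reduced (well bottom): (2,1,5) with a≤c, −a<b≤a
flip sign back: reduced form of g is (-2,-1,-5)
reduced forms (-2, -1, -5) vs (-2, -1, -5) ⇒ equivalent

yes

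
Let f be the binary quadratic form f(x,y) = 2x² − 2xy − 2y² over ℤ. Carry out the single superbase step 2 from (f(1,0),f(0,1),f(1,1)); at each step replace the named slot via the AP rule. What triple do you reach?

start (2,-2,-2) = (f(1,0),f(0,1),f(1,1))
replace slot 2: 2·(2+(-2)) − (-2) = 2 → (2,2,-2)

2,2,-2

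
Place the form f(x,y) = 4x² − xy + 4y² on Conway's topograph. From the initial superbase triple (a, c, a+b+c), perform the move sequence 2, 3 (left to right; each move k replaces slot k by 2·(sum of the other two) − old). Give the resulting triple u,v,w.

start (4,4,7) = (f(1,0),f(0,1),f(1,1))
replace slot 2: 2·(4+7) − 4 = 18 → (4,18,7)
replace slot 3: 2·(4+18) − 7 = 37 → (4,18,37)

4,18,37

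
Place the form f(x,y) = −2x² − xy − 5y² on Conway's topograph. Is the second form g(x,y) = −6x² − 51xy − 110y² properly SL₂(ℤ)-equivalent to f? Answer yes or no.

D₁ = -39, D₂ = -39
f is negative-definite; reduce −f:
−f: reduced (well bottom): (2,1,5) with a≤c, −a<b≤a
flip sign back: reduced form of f is (-2,-1,-5)
g is negative-definite; reduce −g:
−g: translate: b→3 (≡51 mod 12), so (6,51,110)→(6,3,2)
−g: flip: (6,3,2)→(2,-3,6)
−g: translate: b→1 (≡-3 mod 4), so (2,-3,6)→(2,1,5)
−g: reduced (well bottom): (2,1,5) with a≤c, −a<b≤a
flip sign back: reduced form of g is (-2,-1,-5)
reduced forms (-2, -1, -5) vs (-2, -1, -5) ⇒ equivalent

yes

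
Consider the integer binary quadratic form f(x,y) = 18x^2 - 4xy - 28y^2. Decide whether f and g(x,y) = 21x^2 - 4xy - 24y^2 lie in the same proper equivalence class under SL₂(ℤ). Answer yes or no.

D₁ = 2032, D₂ = 2032
river cycle of f (length 12): (18, 32, -14), (-14, 24, 26), (26, 28, -12), (-12, 44, 2), (2, 44, -12), (-12, 28, 26), (26, 24, -14), (-14, 32, 18), (18, 40, -6), (-6, 44, 4), … (2 more)
river cycle of g (length 32): (-24, 4, 21), (21, 38, -7), (-7, 32, 36), (36, 40, -3), (-3, 44, 8), (8, 36, -23), (-23, 10, 21), (21, 32, -12), (-12, 40, 9), (9, 32, -28), … (22 more)
cycles differ ⇒ inequivalent

no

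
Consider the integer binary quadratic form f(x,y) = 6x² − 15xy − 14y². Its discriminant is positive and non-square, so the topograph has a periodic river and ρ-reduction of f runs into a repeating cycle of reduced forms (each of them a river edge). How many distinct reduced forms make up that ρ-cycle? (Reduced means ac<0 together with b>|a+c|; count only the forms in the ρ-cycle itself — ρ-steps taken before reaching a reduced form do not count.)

D = 561, ⌊√D⌋ = 23
descent: ρ → (-14,15,6)  [lands on river]
river: ρ → (6,21,-5)
river: ρ → (-5,19,10)
river: ρ → (10,21,-3)
river: ρ → (-3,21,10)
river: ρ → (10,19,-5)
river: ρ → (-5,21,6)
river: ρ → (6,15,-14)
river: ρ → (-14,13,7)
river: ρ → (7,15,-12)
river: ρ → (-12,9,10)
river: ρ → (10,11,-11)
river: ρ → (-11,11,10)
river: ρ → (10,9,-12)
river: ρ → (-12,15,7)
river: ρ → (7,13,-14)
ρ-cycle length = 16 (tail of 1 descent step not counted)

16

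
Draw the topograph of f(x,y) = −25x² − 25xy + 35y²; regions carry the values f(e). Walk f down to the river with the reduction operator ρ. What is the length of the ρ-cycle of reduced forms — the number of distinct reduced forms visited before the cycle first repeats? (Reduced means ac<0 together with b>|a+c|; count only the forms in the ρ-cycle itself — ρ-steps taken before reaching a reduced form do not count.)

D = 4125, ⌊√D⌋ = 64
descent: ρ → (35,25,-25)  [lands on river]
river: ρ → (-25,25,35)
river: ρ → (35,45,-15)
river: ρ → (-15,45,35)
ρ-cycle length = 4 (tail of 1 descent step not counted)

4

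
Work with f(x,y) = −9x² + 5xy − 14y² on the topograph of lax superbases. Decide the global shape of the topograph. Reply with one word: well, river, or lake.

D = b²−4ac = 5² − 4·(-9)·(-14) = -479
D < 0 ⇒ definite ⇒ every region one sign ⇒ single well

well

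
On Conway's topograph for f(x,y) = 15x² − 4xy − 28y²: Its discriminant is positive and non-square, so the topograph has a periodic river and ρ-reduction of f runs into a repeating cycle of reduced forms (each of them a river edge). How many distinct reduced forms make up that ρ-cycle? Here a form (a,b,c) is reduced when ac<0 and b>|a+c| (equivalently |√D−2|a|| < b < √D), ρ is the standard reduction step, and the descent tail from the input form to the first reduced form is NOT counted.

D = 1696, ⌊√D⌋ = 41
descent: ρ → (-28,4,15)
descent: ρ → (15,26,-17)  [lands on river]
river: ρ → (-17,8,24)
river: ρ → (24,40,-1)
river: ρ → (-1,40,24)
river: ρ → (24,8,-17)
river: ρ → (-17,26,15)
river: ρ → (15,34,-9)
river: ρ → (-9,38,7)
river: ρ → (7,32,-24)
river: ρ → (-24,16,15)
river: ρ → (15,14,-25)
river: ρ → (-25,36,4)
river: ρ → (4,36,-25)
river: ρ → (-25,14,15)
river: ρ → (15,16,-24)
river: ρ → (-24,32,7)
river: ρ → (7,38,-9)
river: ρ → (-9,34,15)
ρ-cycle length = 18 (tail of 2 descent steps not counted)

18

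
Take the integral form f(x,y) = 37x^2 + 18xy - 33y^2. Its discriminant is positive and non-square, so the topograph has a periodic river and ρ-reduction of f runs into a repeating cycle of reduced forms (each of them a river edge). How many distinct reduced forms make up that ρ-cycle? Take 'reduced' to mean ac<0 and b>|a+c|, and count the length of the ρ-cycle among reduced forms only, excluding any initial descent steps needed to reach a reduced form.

D = 5208, ⌊√D⌋ = 72
river: ρ → (-33,48,22)
river: ρ → (22,40,-41)
river: ρ → (-41,42,21)
river: ρ → (21,42,-41)
river: ρ → (-41,40,22)
river: ρ → (22,48,-33)
river: ρ → (-33,18,37)
river: ρ → (37,56,-14)
river: ρ → (-14,56,37)
river: ρ → (37,18,-33)
ρ-cycle length = 10 (tail of 0 descent steps not counted)

10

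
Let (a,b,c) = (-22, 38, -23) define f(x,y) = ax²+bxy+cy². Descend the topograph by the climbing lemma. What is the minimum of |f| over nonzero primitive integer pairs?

translate: b→6 (≡-38 mod 44), so (22,-38,23)→(22,6,7)
flip: (22,6,7)→(7,-6,22)
reduced (well bottom): (7,-6,22) with a≤c, −a<b≤a
well minimum |f| = |-7| = 7 (negative-definite)

7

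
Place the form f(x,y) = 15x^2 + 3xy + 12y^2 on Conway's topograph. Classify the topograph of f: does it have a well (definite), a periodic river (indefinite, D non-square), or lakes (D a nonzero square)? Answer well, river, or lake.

D = b²−4ac = 3² − 4·15·12 = -711
D < 0 ⇒ definite ⇒ every region one sign ⇒ single well

well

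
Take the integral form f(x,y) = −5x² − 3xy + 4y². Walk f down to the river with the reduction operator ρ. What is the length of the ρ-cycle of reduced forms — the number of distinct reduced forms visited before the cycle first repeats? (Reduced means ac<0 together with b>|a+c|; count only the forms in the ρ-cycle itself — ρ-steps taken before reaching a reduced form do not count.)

D = 89, ⌊√D⌋ = 9
descent: ρ → (4,3,-5)  [lands on river]
river: ρ → (-5,7,2)
river: ρ → (2,9,-1)
river: ρ → (-1,9,2)
river: ρ → (2,7,-5)
river: ρ → (-5,3,4)
river: ρ → (4,5,-4)
river: ρ → (-4,3,5)
river: ρ → (5,7,-2)
river: ρ → (-2,9,1)
river: ρ → (1,9,-2)
river: ρ → (-2,7,5)
river: ρ → (5,3,-4)
river: ρ → (-4,5,4)
ρ-cycle length = 14 (tail of 1 descent step not counted)

14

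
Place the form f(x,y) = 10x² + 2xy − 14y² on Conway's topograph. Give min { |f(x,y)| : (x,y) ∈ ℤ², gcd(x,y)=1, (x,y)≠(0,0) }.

descent: ρ → (-14,-2,10)
descent: ρ → (10,22,-2)  [lands on river]
river: ρ → (-2,22,10)
river: ρ → (10,18,-6)
river: ρ → (-6,18,10)
closes: descent 2, river 4
min |a| on river = 2

2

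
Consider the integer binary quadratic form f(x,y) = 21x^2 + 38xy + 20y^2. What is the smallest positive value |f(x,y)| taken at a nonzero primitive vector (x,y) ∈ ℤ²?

translate: b→-4 (≡38 mod 42), so (21,38,20)→(21,-4,3)
flip: (21,-4,3)→(3,4,21)
translate: b→-2 (≡4 mod 6), so (3,4,21)→(3,-2,20)
reduced (well bottom): (3,-2,20) with a≤c, −a<b≤a
well minimum = a = 3

3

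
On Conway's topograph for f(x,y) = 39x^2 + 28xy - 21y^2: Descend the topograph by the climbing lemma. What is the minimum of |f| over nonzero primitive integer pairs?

river: ρ → (-21,56,11)
river: ρ → (11,54,-26)
river: ρ → (-26,50,15)
river: ρ → (15,40,-41)
river: ρ → (-41,42,14)
river: ρ → (14,42,-41)
river: ρ → (-41,40,15)
river: ρ → (15,50,-26)
river: ρ → (-26,54,11)
river: ρ → (11,56,-21)
river: ρ → (-21,28,39)
river: ρ → (39,50,-10)
river: ρ → (-10,50,39)
river: ρ → (39,28,-21)
closes: descent 0, river 14
min |a| on river = 10

10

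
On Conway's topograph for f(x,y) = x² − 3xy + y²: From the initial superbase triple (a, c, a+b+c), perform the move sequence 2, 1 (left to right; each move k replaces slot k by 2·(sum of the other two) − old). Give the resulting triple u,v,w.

start (1,1,-1) = (f(1,0),f(0,1),f(1,1))
replace slot 2: 2·(1+(-1)) − 1 = -1 → (1,-1,-1)
replace slot 1: 2·((-1)+(-1)) − 1 = -5 → (-5,-1,-1)

-5,-1,-1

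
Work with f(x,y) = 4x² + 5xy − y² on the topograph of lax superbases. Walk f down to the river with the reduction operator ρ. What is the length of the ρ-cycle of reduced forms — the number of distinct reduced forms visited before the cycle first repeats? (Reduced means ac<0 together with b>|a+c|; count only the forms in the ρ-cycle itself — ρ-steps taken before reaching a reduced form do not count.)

D = 41, ⌊√D⌋ = 6
river: ρ → (-1,5,4)
river: ρ → (4,3,-2)
river: ρ → (-2,5,2)
river: ρ → (2,3,-4)
river: ρ → (-4,5,1)
river: ρ → (1,5,-4)
river: ρ → (-4,3,2)
river: ρ → (2,5,-2)
river: ρ → (-2,3,4)
river: ρ → (4,5,-1)
ρ-cycle length = 10 (tail of 0 descent steps not counted)

10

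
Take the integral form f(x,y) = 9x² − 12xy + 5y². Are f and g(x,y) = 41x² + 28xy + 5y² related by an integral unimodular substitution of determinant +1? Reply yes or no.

D₁ = -36, D₂ = -36
f: translate: b→6 (≡-12 mod 18), so (9,-12,5)→(9,6,2)
f: flip: (9,6,2)→(2,-6,9)
f: translate: b→2 (≡-6 mod 4), so (2,-6,9)→(2,2,5)
f: reduced (well bottom): (2,2,5) with a≤c, −a<b≤a
g: flip: (41,28,5)→(5,-28,41)
g: translate: b→2 (≡-28 mod 10), so (5,-28,41)→(5,2,2)
g: flip: (5,2,2)→(2,-2,5)
g: translate: b→2 (≡-2 mod 4), so (2,-2,5)→(2,2,5)
g: reduced (well bottom): (2,2,5) with a≤c, −a<b≤a
reduced forms (2, 2, 5) vs (2, 2, 5) ⇒ equivalent

yes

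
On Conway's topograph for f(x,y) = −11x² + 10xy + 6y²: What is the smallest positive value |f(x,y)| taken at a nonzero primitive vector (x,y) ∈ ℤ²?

river: ρ → (6,14,-7)
river: ρ → (-7,14,6)
river: ρ → (6,10,-11)
river: ρ → (-11,12,5)
river: ρ → (5,18,-2)
river: ρ → (-2,18,5)
river: ρ → (5,12,-11)
river: ρ → (-11,10,6)
closes: descent 0, river 8
min |a| on river = 2

2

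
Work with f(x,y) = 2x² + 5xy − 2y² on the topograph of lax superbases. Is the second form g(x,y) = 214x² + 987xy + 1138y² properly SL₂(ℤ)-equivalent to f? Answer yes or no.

D₁ = 41, D₂ = 41
river cycle of f (length 10): (-2, 3, 4), (4, 5, -1), (-1, 5, 4), (4, 3, -2), (-2, 5, 2), (2, 3, -4), (-4, 5, 1), (1, 5, -4), (-4, 3, 2), (2, 5, -2)
river cycle of g (length 10): (1, 5, -4), (-4, 3, 2), (2, 5, -2), (-2, 3, 4), (4, 5, -1), (-1, 5, 4), (4, 3, -2), (-2, 5, 2), (2, 3, -4), (-4, 5, 1)
cycles coincide ⇒ equivalent

yes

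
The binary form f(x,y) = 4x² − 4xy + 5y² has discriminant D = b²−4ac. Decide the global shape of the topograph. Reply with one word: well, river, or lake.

D = b²−4ac = (-4)² − 4·4·5 = -64
D < 0 ⇒ definite ⇒ every region one sign ⇒ single well

well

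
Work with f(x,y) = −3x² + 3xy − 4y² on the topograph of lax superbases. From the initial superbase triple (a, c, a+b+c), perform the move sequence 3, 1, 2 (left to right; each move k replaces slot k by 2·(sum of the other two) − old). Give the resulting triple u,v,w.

start (-3,-4,-4) = (f(1,0),f(0,1),f(1,1))
replace slot 3: 2·((-3)+(-4)) − (-4) = -10 → (-3,-4,-10)
replace slot 1: 2·((-4)+(-10)) − (-3) = -25 → (-25,-4,-10)
replace slot 2: 2·((-25)+(-10)) − (-4) = -66 → (-25,-66,-10)

-25,-66,-10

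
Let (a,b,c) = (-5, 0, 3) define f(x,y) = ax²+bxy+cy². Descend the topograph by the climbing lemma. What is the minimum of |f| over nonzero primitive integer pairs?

descent: ρ → (3,6,-2)  [lands on river]
river: ρ → (-2,6,3)
closes: descent 1, river 2
min |a| on river = 2

2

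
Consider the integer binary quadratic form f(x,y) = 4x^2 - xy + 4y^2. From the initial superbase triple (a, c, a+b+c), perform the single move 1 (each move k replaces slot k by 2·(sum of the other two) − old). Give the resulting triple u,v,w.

start (4,4,7) = (f(1,0),f(0,1),f(1,1))
replace slot 1: 2·(4+7) − 4 = 18 → (18,4,7)

18,4,7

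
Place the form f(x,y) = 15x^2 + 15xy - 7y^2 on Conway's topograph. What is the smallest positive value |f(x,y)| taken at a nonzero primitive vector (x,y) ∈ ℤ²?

river: ρ → (-7,13,17)
river: ρ → (17,21,-3)
river: ρ → (-3,21,17)
river: ρ → (17,13,-7)
river: ρ → (-7,15,15)
river: ρ → (15,15,-7)
closes: descent 0, river 6
min |a| on river = 3

3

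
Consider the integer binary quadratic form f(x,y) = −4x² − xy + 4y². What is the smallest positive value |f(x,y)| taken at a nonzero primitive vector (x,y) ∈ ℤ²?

descent: ρ → (4,1,-4)  [lands on river]
river: ρ → (-4,7,1)
river: ρ → (1,7,-4)
river: ρ → (-4,1,4)
river: ρ → (4,7,-1)
river: ρ → (-1,7,4)
closes: descent 1, river 6
min |a| on river = 1

1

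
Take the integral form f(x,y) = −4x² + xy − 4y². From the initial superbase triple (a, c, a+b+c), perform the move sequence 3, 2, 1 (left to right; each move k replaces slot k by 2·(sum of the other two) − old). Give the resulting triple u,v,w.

start (-4,-4,-7) = (f(1,0),f(0,1),f(1,1))
replace slot 3: 2·((-4)+(-4)) − (-7) = -9 → (-4,-4,-9)
replace slot 2: 2·((-4)+(-9)) − (-4) = -22 → (-4,-22,-9)
replace slot 1: 2·((-22)+(-9)) − (-4) = -58 → (-58,-22,-9)

-58,-22,-9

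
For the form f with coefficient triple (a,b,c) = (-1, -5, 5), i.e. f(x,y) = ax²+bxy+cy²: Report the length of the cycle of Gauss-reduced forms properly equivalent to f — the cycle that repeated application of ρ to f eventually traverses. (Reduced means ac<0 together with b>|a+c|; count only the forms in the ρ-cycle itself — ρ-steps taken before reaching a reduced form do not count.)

D = 45, ⌊√D⌋ = 6
descent: ρ → (5,5,-1)  [lands on river]
river: ρ → (-1,5,5)
ρ-cycle length = 2 (tail of 1 descent step not counted)

2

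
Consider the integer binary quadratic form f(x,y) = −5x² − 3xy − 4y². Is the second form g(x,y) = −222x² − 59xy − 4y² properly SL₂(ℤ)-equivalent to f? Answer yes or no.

D₁ = -71, D₂ = -71
f is negative-definite; reduce −f:
−f: flip: (5,3,4)→(4,-3,5)
−f: reduced (well bottom): (4,-3,5) with a≤c, −a<b≤a
flip sign back: reduced form of f is (-4,3,-5)
g is negative-definite; reduce −g:
−g: flip: (222,59,4)→(4,-59,222)
−g: translate: b→-3 (≡-59 mod 8), so (4,-59,222)→(4,-3,5)
−g: reduced (well bottom): (4,-3,5) with a≤c, −a<b≤a
flip sign back: reduced form of g is (-4,3,-5)
reduced forms (-4, 3, -5) vs (-4, 3, -5) ⇒ equivalent

yes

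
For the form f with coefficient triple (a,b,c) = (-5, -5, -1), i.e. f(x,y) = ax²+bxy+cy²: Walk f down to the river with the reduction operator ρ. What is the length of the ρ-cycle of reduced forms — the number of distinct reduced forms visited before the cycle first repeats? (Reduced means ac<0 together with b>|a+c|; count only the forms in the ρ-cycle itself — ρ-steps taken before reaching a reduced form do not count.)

D = 5, ⌊√D⌋ = 2
descent: ρ → (-1,1,1)  [lands on river]
river: ρ → (1,1,-1)
ρ-cycle length = 2 (tail of 1 descent step not counted)

2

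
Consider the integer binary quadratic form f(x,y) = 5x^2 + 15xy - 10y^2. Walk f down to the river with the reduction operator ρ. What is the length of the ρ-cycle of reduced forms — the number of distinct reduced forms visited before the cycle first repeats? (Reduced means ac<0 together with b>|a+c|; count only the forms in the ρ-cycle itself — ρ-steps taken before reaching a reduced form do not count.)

D = 425, ⌊√D⌋ = 20
river: ρ → (-10,5,10)
river: ρ → (10,15,-5)
river: ρ → (-5,15,10)
river: ρ → (10,5,-10)
river: ρ → (-10,15,5)
river: ρ → (5,15,-10)
ρ-cycle length = 6 (tail of 0 descent steps not counted)

6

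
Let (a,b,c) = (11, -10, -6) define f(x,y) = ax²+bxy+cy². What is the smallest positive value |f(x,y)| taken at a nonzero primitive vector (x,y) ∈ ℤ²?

descent: ρ → (-6,10,11)  [lands on river]
river: ρ → (11,12,-5)
river: ρ → (-5,18,2)
river: ρ → (2,18,-5)
river: ρ → (-5,12,11)
river: ρ → (11,10,-6)
river: ρ → (-6,14,7)
river: ρ → (7,14,-6)
closes: descent 1, river 8
min |a| on river = 2

2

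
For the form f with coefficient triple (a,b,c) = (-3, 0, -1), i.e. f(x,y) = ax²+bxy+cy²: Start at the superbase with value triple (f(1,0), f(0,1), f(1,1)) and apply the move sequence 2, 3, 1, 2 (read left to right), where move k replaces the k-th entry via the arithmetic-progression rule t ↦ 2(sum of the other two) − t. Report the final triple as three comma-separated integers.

start (-3,-1,-4) = (f(1,0),f(0,1),f(1,1))
replace slot 2: 2·((-3)+(-4)) − (-1) = -13 → (-3,-13,-4)
replace slot 3: 2·((-3)+(-13)) − (-4) = -28 → (-3,-13,-28)
replace slot 1: 2·((-13)+(-28)) − (-3) = -79 → (-79,-13,-28)
replace slot 2: 2·((-79)+(-28)) − (-13) = -201 → (-79,-201,-28)

-79,-201,-28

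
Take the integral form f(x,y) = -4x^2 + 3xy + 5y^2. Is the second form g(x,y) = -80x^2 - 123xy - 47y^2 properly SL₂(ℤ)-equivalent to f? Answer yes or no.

D₁ = 89, D₂ = 89
river cycle of f (length 14): (5, 7, -2), (-2, 9, 1), (1, 9, -2), (-2, 7, 5), (5, 3, -4), (-4, 5, 4), (4, 3, -5), (-5, 7, 2), (2, 9, -1), (-1, 9, 2), … (4 more)
river cycle of g (length 14): (-4, 3, 5), (5, 7, -2), (-2, 9, 1), (1, 9, -2), (-2, 7, 5), (5, 3, -4), (-4, 5, 4), (4, 3, -5), (-5, 7, 2), (2, 9, -1), … (4 more)
cycles coincide ⇒ equivalent

yes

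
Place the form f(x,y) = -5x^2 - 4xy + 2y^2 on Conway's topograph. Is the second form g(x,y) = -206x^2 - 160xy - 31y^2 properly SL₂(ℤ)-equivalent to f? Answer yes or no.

D₁ = 56, D₂ = 56
river cycle of f (length 4): (2, 4, -5), (-5, 6, 1), (1, 6, -5), (-5, 4, 2)
river cycle of g (length 4): (-5, 6, 1), (1, 6, -5), (-5, 4, 2), (2, 4, -5)
cycles coincide ⇒ equivalent

yes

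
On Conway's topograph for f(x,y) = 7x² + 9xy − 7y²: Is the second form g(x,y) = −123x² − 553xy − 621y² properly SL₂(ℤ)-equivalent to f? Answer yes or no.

D₁ = 277, D₂ = 277
river cycle of f (length 18): (-7, 5, 9), (9, 13, -3), (-3, 11, 13), (13, 15, -1), (-1, 15, 13), (13, 11, -3), (-3, 13, 9), (9, 5, -7), (-7, 9, 7), (7, 5, -9), … (8 more)
river cycle of g (length 18): (-7, 5, 9), (9, 13, -3), (-3, 11, 13), (13, 15, -1), (-1, 15, 13), (13, 11, -3), (-3, 13, 9), (9, 5, -7), (-7, 9, 7), (7, 5, -9), … (8 more)
cycles coincide ⇒ equivalent

yes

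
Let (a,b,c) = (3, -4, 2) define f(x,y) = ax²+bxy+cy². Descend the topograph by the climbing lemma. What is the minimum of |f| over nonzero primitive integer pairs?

translate: b→2 (≡-4 mod 6), so (3,-4,2)→(3,2,1)
flip: (3,2,1)→(1,-2,3)
translate: b→0 (≡-2 mod 2), so (1,-2,3)→(1,0,2)
reduced (well bottom): (1,0,2) with a≤c, −a<b≤a
well minimum = a = 1

1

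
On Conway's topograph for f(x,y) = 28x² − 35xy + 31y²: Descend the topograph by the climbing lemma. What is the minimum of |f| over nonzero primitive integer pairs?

translate: b→21 (≡-35 mod 56), so (28,-35,31)→(28,21,24)
flip: (28,21,24)→(24,-21,28)
reduced (well bottom): (24,-21,28) with a≤c, −a<b≤a
well minimum = a = 24

24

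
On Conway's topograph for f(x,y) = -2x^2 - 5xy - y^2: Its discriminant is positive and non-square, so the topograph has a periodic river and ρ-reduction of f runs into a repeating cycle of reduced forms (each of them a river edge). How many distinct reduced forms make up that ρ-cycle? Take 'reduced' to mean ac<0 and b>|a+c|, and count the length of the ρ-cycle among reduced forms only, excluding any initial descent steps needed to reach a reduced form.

D = 17, ⌊√D⌋ = 4
descent: ρ → (-1,3,2)  [lands on river]
river: ρ → (2,1,-2)
river: ρ → (-2,3,1)
river: ρ → (1,3,-2)
river: ρ → (-2,1,2)
river: ρ → (2,3,-1)
ρ-cycle length = 6 (tail of 1 descent step not counted)

6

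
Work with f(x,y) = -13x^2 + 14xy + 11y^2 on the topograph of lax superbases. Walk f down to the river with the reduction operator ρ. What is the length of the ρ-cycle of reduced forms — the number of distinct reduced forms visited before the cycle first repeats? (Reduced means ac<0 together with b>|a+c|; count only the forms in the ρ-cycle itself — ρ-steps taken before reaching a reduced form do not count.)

D = 768, ⌊√D⌋ = 27
river: ρ → (11,8,-16)
river: ρ → (-16,24,3)
river: ρ → (3,24,-16)
river: ρ → (-16,8,11)
river: ρ → (11,14,-13)
river: ρ → (-13,12,12)
river: ρ → (12,12,-13)
river: ρ → (-13,14,11)
ρ-cycle length = 8 (tail of 0 descent steps not counted)

8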